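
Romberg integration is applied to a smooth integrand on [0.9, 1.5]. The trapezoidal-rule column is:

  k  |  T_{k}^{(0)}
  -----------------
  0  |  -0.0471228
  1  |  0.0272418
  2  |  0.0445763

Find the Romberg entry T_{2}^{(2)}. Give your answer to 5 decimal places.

T_{1}^{(1)} = (4·0.0272418 − (-0.0471228)) / 3 = 0.0520300
T_{2}^{(1)} = 0.0445763 + (0.0445763 − 0.0272418)/3 = 0.0503545
T_{2}^{(2)} = (16·0.0503545 − 0.0520300) / 15 = 0.0502428

0.05024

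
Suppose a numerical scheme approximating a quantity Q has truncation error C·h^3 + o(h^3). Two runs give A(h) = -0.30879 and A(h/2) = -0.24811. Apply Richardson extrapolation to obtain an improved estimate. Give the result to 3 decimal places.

Extrapolated value = (8·A(h/2) − A(h)) / (8 − 1)
= (8·(-0.24811) − (-0.30879)) / 7
= -1.67609 / 7 = -0.23944

-0.239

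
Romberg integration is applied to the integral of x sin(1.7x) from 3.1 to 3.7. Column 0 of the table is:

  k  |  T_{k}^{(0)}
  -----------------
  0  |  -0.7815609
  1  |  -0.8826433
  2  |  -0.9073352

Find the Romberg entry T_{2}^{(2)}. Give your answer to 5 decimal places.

-0.91551

Richardson extrapolation on the trapezoidal column (denominator 4−1=3):
T_{1}^{(1)} = (4·(-0.8826433) − (-0.7815609)) / 3 = -0.9163374
T_{2}^{(1)} = (4·(-0.9073352) − (-0.8826433)) / 3 = -0.9155658
T_{2}^{(2)} = (16·(-0.9155658) − (-0.9163374)) / 15 = -0.9155144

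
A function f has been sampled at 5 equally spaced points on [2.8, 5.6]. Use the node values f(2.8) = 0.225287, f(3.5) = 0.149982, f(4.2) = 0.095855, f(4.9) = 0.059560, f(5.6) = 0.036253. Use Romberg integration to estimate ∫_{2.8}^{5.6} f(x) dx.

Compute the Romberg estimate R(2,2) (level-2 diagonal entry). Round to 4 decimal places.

0.3014

R(0,0) (trapezoid, 1 panel, h=2.8000): 0.366156
R(1,0) (trapezoid, 2 panels, h=1.4000): 0.317275
R(2,0) (trapezoid, 4 panels, h=0.7000): 0.305317
R(1,1) = 0.317275 + (0.317275 − 0.366156)/3 = 0.300981
R(2,1) = 0.305317 + (0.305317 − 0.317275)/3 = 0.301331
R(2,2) = 0.301331 + (0.301331 − 0.300981)/15 = 0.301354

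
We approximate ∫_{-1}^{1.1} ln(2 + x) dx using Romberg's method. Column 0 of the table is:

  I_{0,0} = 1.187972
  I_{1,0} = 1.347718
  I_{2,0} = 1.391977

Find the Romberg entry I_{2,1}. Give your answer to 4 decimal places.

1.4067

I_{2,1} = (4·1.391977 − 1.347718) / 3 = 1.406730
(Column j=1 coincides with Simpson's rule on the same nodes.)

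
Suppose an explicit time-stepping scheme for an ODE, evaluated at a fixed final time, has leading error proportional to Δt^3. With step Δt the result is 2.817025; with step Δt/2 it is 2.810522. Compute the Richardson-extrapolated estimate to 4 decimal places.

2.8096

Extrapolated value = (8·A(Δt/2) − A(Δt)) / (8 − 1)
= (8·2.810522 − 2.817025) / 7
= 19.667151 / 7 = 2.809593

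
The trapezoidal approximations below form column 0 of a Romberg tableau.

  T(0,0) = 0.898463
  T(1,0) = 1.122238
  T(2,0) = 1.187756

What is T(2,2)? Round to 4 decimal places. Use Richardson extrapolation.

1.2104

T(1,1) = (4·1.122238 − 0.898463) / 3 = 1.196830
T(2,1) = 1.187756 + (1.187756 − 1.122238)/3 = 1.209595
T(2,2) = 1.209595 + (1.209595 − 1.196830)/15 = 1.210446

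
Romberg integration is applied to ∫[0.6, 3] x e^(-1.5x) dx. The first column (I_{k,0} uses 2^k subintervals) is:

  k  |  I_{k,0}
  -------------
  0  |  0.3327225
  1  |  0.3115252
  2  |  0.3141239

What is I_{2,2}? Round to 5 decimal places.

Richardson extrapolation on the trapezoidal column (denominator 4−1=3):
I_{1,1} = 0.3115252 + (0.3115252 − 0.3327225)/3 = 0.3044594
I_{2,1} = 0.3141239 + (0.3141239 − 0.3115252)/3 = 0.3149901
I_{2,2} = (16·0.3149901 − 0.3044594) / 15 = 0.3156921
(Column j=1 coincides with Simpson's rule on the same nodes.)

0.31569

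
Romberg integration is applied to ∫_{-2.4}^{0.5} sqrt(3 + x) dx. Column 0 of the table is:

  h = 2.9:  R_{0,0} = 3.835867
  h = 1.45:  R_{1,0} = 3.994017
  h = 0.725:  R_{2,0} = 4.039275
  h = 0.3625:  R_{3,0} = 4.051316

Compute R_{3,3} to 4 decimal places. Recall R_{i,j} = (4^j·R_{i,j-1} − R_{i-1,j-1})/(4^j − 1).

4.0554

Richardson extrapolation on the trapezoidal column (denominator 4−1=3):
R_{1,1} = (4·3.994017 − 3.835867) / 3 = 4.046734
R_{2,1} = (4·4.039275 − 3.994017) / 3 = 4.054361
R_{3,1} = 4.051316 + (4.051316 − 4.039275)/3 = 4.055330
R_{2,2} = 4.054361 + (4.054361 − 4.046734)/15 = 4.054869
R_{3,2} = (16·4.055330 − 4.054361) / 15 = 4.055395
R_{3,3} = 4.055395 + (4.055395 − 4.054869)/63 = 4.055403
(Column j=1 coincides with Simpson's rule on the same nodes.)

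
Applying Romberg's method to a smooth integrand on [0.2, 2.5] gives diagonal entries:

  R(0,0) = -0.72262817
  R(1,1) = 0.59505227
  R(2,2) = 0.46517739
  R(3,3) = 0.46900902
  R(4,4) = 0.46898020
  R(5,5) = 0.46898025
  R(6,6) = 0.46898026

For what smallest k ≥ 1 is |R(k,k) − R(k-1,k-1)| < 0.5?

k = 2

|R(1,1) − R(0,0)| = 1.31768044 ≥ 0.5
|R(2,2) − R(1,1)| = 0.12987488 < 0.5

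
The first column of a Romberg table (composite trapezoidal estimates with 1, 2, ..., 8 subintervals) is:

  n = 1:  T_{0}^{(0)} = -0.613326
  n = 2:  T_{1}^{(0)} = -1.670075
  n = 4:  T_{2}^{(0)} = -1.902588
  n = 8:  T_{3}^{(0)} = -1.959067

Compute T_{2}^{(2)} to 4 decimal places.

T_{1}^{(1)} = -1.670075 + (-1.670075 − (-0.613326))/3 = -2.022325
T_{2}^{(1)} = -1.902588 + (-1.902588 − (-1.670075))/3 = -1.980092
T_{2}^{(2)} = -1.980092 + (-1.980092 − (-2.022325))/15 = -1.977276

-1.9773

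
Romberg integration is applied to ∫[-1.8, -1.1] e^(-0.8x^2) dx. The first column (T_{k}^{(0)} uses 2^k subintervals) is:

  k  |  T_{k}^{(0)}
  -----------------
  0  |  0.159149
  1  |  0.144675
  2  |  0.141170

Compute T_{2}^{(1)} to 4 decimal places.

0.1400

Richardson extrapolation on the trapezoidal column (denominator 4−1=3):
T_{2}^{(1)} = 0.141170 + (0.141170 − 0.144675)/3 = 0.140002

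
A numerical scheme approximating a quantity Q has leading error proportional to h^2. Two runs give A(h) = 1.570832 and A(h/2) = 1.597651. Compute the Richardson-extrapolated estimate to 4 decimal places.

1.6066

Extrapolated value = (4·A(h/2) − A(h)) / (4 − 1)
= (4·1.597651 − 1.570832) / 3
= 4.819772 / 3 = 1.606591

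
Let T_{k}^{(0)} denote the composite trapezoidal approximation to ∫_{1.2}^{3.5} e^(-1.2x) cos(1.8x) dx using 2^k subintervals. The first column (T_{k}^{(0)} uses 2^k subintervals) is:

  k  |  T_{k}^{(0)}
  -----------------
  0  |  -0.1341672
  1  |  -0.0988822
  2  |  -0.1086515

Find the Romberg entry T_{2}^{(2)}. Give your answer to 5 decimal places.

T_{1}^{(1)} = (4·(-0.0988822) − (-0.1341672)) / 3 = -0.0871205
T_{2}^{(1)} = (4·(-0.1086515) − (-0.0988822)) / 3 = -0.1119079
T_{2}^{(2)} = -0.1119079 + (-0.1119079 − (-0.0871205))/15 = -0.1135604

-0.11356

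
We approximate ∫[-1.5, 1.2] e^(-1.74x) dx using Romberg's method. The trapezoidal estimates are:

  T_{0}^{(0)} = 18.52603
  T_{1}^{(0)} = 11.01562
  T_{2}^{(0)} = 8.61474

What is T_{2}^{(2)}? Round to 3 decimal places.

Richardson extrapolation on the trapezoidal column (denominator 4−1=3):
T_{1}^{(1)} = 11.01562 + (11.01562 − 18.52603)/3 = 8.51215
T_{2}^{(1)} = 8.61474 + (8.61474 − 11.01562)/3 = 7.81445
T_{2}^{(2)} = 7.81445 + (7.81445 − 8.51215)/15 = 7.76794

7.768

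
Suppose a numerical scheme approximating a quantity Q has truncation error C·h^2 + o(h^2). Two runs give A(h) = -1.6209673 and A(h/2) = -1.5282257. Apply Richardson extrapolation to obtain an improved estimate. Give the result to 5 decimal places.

Extrapolated value = (4·A(h/2) − A(h)) / (4 − 1)
= (4·(-1.5282257) − (-1.6209673)) / 3
= -4.4919355 / 3 = -1.4973118

-1.49731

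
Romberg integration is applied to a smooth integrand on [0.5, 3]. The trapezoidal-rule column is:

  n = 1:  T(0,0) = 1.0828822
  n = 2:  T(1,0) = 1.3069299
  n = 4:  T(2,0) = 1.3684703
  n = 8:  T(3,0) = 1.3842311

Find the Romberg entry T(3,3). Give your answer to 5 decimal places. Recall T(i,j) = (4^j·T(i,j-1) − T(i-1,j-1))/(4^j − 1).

Richardson extrapolation on the trapezoidal column (denominator 4−1=3):
T(1,1) = 1.3069299 + (1.3069299 − 1.0828822)/3 = 1.3816125
T(2,1) = 1.3684703 + (1.3684703 − 1.3069299)/3 = 1.3889838
T(3,1) = (4·1.3842311 − 1.3684703) / 3 = 1.3894847
T(2,2) = 1.3889838 + (1.3889838 − 1.3816125)/15 = 1.3894752
T(3,2) = 1.3894847 + (1.3894847 − 1.3889838)/15 = 1.3895181
T(3,3) = 1.3895181 + (1.3895181 − 1.3894752)/63 = 1.3895188

1.38952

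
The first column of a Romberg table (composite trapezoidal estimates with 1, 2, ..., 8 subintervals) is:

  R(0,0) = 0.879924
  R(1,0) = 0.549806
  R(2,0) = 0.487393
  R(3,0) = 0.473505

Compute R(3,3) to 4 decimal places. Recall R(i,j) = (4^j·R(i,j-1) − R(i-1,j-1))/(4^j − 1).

Richardson extrapolation on the trapezoidal column (denominator 4−1=3):
R(1,1) = (4·0.549806 − 0.879924) / 3 = 0.439767
R(2,1) = (4·0.487393 − 0.549806) / 3 = 0.466589
R(3,1) = 0.473505 + (0.473505 − 0.487393)/3 = 0.468876
R(2,2) = (16·0.466589 − 0.439767) / 15 = 0.468377
R(3,2) = (16·0.468876 − 0.466589) / 15 = 0.469028
R(3,3) = 0.469028 + (0.469028 − 0.468377)/63 = 0.469038

0.4690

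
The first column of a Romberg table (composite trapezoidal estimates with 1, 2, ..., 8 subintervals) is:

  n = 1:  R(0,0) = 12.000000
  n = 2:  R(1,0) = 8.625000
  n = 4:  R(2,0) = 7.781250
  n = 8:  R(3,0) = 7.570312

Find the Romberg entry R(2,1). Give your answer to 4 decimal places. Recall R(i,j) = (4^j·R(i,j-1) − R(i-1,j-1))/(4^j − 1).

Richardson extrapolation on the trapezoidal column (denominator 4−1=3):
R(2,1) = (4·7.781250 − 8.625000) / 3 = 7.500000

7.5000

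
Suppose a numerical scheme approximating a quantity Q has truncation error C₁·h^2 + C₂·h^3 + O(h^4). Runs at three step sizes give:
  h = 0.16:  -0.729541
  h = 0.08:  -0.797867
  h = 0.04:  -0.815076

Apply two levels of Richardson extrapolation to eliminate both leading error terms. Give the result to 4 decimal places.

First eliminate the h^2 term (factor 2^2 = 4):
  B₁ = (4·(-0.797867) − (-0.729541))/3 = -0.820642
  B₂ = (4·(-0.815076) − (-0.797867))/3 = -0.820812
Then eliminate the h^3 term (factor 2^3 = 8):
  (8·(-0.820812) − (-0.820642))/7 = -0.820836

-0.8208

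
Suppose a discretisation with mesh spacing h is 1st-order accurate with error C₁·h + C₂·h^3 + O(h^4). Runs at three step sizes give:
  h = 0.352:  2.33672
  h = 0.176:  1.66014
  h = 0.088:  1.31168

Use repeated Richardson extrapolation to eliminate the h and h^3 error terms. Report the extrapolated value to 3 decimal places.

0.960

First eliminate the h term (factor 2^1 = 2):
  B₁ = (2·1.66014 − 2.33672)/1 = 0.98356
  B₂ = (2·1.31168 − 1.66014)/1 = 0.96322
Then eliminate the h^3 term (factor 2^3 = 8):
  (8·0.96322 − 0.98356)/7 = 0.96031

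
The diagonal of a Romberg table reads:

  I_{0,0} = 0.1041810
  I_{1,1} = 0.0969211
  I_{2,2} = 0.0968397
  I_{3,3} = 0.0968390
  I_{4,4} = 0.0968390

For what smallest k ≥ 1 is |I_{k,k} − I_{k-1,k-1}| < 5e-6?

k = 3

|I_{1,1} − I_{0,0}| = 0.0072599 ≥ 5e-6
|I_{2,2} − I_{1,1}| = 0.0000814 ≥ 5e-6
|I_{3,3} − I_{2,2}| = 0.0000007 < 5e-6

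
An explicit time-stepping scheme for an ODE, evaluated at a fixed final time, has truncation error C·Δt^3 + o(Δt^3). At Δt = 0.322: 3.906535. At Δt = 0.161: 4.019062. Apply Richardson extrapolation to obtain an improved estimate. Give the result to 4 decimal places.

4.0351

The leading error scales as Δt^3; refining by a factor of 2 reduces it by 2^3 = 8.
Extrapolated value = (8·A(Δt/2) − A(Δt)) / (8 − 1)
= (8·4.019062 − 3.906535) / 7
= 28.245961 / 7 = 4.035137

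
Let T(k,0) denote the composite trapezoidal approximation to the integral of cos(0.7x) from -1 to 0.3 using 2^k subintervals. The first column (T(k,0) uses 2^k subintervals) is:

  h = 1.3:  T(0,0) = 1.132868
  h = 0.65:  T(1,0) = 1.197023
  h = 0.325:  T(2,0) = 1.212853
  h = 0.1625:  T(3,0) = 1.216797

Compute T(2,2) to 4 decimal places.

Richardson extrapolation on the trapezoidal column (denominator 4−1=3):
T(1,1) = (4·1.197023 − 1.132868) / 3 = 1.218408
T(2,1) = (4·1.212853 − 1.197023) / 3 = 1.218130
T(2,2) = 1.218130 + (1.218130 − 1.218408)/15 = 1.218111
(Column j=1 coincides with Simpson's rule on the same nodes.)

1.2181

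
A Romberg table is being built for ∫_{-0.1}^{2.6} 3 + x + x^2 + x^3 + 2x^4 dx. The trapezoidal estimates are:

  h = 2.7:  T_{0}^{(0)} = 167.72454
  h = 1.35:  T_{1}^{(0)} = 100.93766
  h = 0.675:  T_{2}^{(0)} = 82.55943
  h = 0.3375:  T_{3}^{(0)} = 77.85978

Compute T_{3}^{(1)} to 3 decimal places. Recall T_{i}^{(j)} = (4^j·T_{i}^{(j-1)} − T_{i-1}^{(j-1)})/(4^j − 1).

76.293

Richardson extrapolation on the trapezoidal column (denominator 4−1=3):
T_{3}^{(1)} = (4·77.85978 − 82.55943) / 3 = 76.29323
(Column j=1 coincides with Simpson's rule on the same nodes.)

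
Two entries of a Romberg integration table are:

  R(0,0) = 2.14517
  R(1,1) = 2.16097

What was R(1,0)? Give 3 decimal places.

From R(1,1) = (4·R(1,0) − R(0,0))/3, solve for R(1,0):
4·R(1,0) = 3·2.16097 + 2.14517 = 8.62808
R(1,0) = 2.15702

2.157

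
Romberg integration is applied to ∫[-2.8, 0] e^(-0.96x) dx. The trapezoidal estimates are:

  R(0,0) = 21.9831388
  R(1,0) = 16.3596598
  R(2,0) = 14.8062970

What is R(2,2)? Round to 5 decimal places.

14.27540

R(1,1) = (4·16.3596598 − 21.9831388) / 3 = 14.4851668
R(2,1) = (4·14.8062970 − 16.3596598) / 3 = 14.2885094
R(2,2) = 14.2885094 + (14.2885094 − 14.4851668)/15 = 14.2753989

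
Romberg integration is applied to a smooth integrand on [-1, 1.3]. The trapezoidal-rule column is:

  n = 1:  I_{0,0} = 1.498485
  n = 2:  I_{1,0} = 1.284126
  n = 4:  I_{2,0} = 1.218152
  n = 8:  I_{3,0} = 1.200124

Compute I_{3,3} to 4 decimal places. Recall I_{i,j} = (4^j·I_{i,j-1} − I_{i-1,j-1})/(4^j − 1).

I_{1,1} = (4·1.284126 − 1.498485) / 3 = 1.212673
I_{2,1} = 1.218152 + (1.218152 − 1.284126)/3 = 1.196161
I_{3,1} = (4·1.200124 − 1.218152) / 3 = 1.194115
I_{2,2} = 1.196161 + (1.196161 − 1.212673)/15 = 1.195060
I_{3,2} = (16·1.194115 − 1.196161) / 15 = 1.193979
I_{3,3} = 1.193979 + (1.193979 − 1.195060)/63 = 1.193962

1.1940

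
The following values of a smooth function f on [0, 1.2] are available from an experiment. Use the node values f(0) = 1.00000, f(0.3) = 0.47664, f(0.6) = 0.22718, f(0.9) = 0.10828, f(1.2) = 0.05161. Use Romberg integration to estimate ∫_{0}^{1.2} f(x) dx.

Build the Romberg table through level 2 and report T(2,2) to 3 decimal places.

T(0,0) (trapezoid, 1 panel, h=1.2000): 0.63097
T(1,0) (trapezoid, 2 panels, h=0.6000): 0.45179
T(2,0) (trapezoid, 4 panels, h=0.3000): 0.40137
T(1,1) = 0.45179 + (0.45179 − 0.63097)/3 = 0.39206
T(2,1) = 0.40137 + (0.40137 − 0.45179)/3 = 0.38456
T(2,2) = 0.38456 + (0.38456 − 0.39206)/15 = 0.38406

0.384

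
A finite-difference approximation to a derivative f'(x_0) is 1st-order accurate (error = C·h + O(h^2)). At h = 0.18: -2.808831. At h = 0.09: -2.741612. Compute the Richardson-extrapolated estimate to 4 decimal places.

The leading error scales as h; refining by a factor of 2 reduces it by 2^1 = 2.
Extrapolated value = (2·A(h/2) − A(h)) / (2 − 1)
= (2·(-2.741612) − (-2.808831)) / 1
= -2.674393 / 1 = -2.674393

-2.6744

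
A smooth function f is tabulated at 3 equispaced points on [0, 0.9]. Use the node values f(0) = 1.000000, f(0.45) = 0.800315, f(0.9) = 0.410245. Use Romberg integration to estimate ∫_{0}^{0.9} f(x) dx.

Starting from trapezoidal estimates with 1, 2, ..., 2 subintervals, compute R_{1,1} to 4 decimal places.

R_{0,0} (trapezoid, 1 panel, h=0.9000): 0.634610
R_{1,0} (trapezoid, 2 panels, h=0.4500): 0.677447
R_{1,1} = 0.677447 + (0.677447 − 0.634610)/3 = 0.691726

0.6917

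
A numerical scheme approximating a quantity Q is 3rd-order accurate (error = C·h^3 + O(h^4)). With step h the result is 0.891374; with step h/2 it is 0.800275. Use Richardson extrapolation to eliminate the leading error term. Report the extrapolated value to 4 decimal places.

The leading error scales as h^3; refining by a factor of 2 reduces it by 2^3 = 8.
Extrapolated value = (8·A(h/2) − A(h)) / (8 − 1)
= (8·0.800275 − 0.891374) / 7
= 5.510826 / 7 = 0.787261

0.7873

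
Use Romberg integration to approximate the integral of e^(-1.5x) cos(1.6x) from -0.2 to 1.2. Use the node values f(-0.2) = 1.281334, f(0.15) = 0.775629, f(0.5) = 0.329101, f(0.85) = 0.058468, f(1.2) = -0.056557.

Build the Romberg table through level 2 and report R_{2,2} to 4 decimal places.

0.6100

R_{0,0} (trapezoid, 1 panel, h=1.4000): 0.857344
R_{1,0} (trapezoid, 2 panels, h=0.7000): 0.659043
R_{2,0} (trapezoid, 4 panels, h=0.3500): 0.621455
R_{1,1} = 0.659043 + (0.659043 − 0.857344)/3 = 0.592943
R_{2,1} = 0.621455 + (0.621455 − 0.659043)/3 = 0.608926
R_{2,2} = 0.608926 + (0.608926 − 0.592943)/15 = 0.609992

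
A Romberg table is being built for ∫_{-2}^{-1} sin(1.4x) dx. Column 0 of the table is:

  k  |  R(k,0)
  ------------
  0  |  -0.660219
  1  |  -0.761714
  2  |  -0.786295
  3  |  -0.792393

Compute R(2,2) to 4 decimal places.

-0.7944

R(1,1) = (4·(-0.761714) − (-0.660219)) / 3 = -0.795546
R(2,1) = -0.786295 + (-0.786295 − (-0.761714))/3 = -0.794489
R(2,2) = (16·(-0.794489) − (-0.795546)) / 15 = -0.794419
(Column j=1 coincides with Simpson's rule on the same nodes.)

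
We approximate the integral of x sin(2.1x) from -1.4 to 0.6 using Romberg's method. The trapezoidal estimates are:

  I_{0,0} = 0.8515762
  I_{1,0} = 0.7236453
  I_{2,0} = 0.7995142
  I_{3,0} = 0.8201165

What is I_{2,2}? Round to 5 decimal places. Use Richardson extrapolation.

I_{1,1} = (4·0.7236453 − 0.8515762) / 3 = 0.6810017
I_{2,1} = 0.7995142 + (0.7995142 − 0.7236453)/3 = 0.8248038
I_{2,2} = 0.8248038 + (0.8248038 − 0.6810017)/15 = 0.8343906
(Column j=1 coincides with Simpson's rule on the same nodes.)

0.83439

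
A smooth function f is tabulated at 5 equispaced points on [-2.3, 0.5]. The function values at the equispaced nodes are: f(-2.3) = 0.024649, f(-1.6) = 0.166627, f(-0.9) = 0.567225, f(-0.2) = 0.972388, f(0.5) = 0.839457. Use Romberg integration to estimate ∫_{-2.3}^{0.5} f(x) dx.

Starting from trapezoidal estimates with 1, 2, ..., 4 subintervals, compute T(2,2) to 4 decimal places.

1.5339

T(0,0) (trapezoid, 1 panel, h=2.8000): 1.209748
T(1,0) (trapezoid, 2 panels, h=1.4000): 1.398989
T(2,0) (trapezoid, 4 panels, h=0.7000): 1.496805
T(1,1) = 1.398989 + (1.398989 − 1.209748)/3 = 1.462069
T(2,1) = 1.496805 + (1.496805 − 1.398989)/3 = 1.529410
T(2,2) = 1.529410 + (1.529410 − 1.462069)/15 = 1.533899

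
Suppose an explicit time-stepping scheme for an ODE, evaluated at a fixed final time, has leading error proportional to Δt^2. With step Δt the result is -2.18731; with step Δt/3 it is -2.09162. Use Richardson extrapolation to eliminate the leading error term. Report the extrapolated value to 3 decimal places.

The leading error scales as Δt^2; refining by a factor of 3 reduces it by 3^2 = 9.
Extrapolated value = (9·A(Δt/3) − A(Δt)) / (9 − 1)
= (9·(-2.09162) − (-2.18731)) / 8
= -16.63727 / 8 = -2.07966

-2.080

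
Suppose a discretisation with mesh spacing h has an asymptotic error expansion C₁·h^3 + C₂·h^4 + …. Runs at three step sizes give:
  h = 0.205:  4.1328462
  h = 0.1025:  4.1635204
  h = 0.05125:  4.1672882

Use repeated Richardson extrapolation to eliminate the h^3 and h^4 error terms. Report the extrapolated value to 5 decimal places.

First eliminate the h^3 term (factor 2^3 = 8):
  B₁ = (8·4.1635204 − 4.1328462)/7 = 4.1679024
  B₂ = (8·4.1672882 − 4.1635204)/7 = 4.1678265
Then eliminate the h^4 term (factor 2^4 = 16):
  (16·4.1678265 − 4.1679024)/15 = 4.1678214

4.16782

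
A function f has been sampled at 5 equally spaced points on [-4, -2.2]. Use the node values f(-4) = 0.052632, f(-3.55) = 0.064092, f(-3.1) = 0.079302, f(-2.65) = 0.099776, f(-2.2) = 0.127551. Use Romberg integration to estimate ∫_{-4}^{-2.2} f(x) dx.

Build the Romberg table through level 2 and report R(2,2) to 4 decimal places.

R(0,0) (trapezoid, 1 panel, h=1.8000): 0.162165
R(1,0) (trapezoid, 2 panels, h=0.9000): 0.152454
R(2,0) (trapezoid, 4 panels, h=0.4500): 0.149968
R(1,1) = 0.152454 + (0.152454 − 0.162165)/3 = 0.149217
R(2,1) = 0.149968 + (0.149968 − 0.152454)/3 = 0.149139
R(2,2) = 0.149139 + (0.149139 − 0.149217)/15 = 0.149134

0.1491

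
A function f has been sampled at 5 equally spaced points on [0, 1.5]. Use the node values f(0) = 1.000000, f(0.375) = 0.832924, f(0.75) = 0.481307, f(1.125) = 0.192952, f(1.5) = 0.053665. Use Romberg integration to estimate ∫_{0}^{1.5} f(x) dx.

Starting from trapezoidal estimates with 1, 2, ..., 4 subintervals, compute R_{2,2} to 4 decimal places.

0.7663

R_{0,0} (trapezoid, 1 panel, h=1.5000): 0.790249
R_{1,0} (trapezoid, 2 panels, h=0.7500): 0.756105
R_{2,0} (trapezoid, 4 panels, h=0.3750): 0.762756
R_{1,1} = 0.756105 + (0.756105 − 0.790249)/3 = 0.744724
R_{2,1} = 0.762756 + (0.762756 − 0.756105)/3 = 0.764973
R_{2,2} = 0.764973 + (0.764973 − 0.744724)/15 = 0.766323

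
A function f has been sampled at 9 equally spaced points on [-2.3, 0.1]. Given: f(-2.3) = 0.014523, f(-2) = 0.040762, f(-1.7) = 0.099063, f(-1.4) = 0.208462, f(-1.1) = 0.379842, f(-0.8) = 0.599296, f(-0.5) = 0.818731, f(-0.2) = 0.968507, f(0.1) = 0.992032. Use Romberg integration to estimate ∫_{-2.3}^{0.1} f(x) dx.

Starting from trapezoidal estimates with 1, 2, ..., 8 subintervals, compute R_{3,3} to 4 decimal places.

R_{0,0} (trapezoid, 1 panel, h=2.4000): 1.207866
R_{1,0} (trapezoid, 2 panels, h=1.2000): 1.059743
R_{2,0} (trapezoid, 4 panels, h=0.6000): 1.080548
R_{3,0} (trapezoid, 8 panels, h=0.3000): 1.085382
R_{1,1} = 1.059743 + (1.059743 − 1.207866)/3 = 1.010369
R_{2,1} = 1.080548 + (1.080548 − 1.059743)/3 = 1.087483
R_{3,1} = 1.085382 + (1.085382 − 1.080548)/3 = 1.086993
R_{2,2} = 1.087483 + (1.087483 − 1.010369)/15 = 1.092624
R_{3,2} = 1.086993 + (1.086993 − 1.087483)/15 = 1.086960
R_{3,3} = 1.086960 + (1.086960 − 1.092624)/63 = 1.086870

1.0869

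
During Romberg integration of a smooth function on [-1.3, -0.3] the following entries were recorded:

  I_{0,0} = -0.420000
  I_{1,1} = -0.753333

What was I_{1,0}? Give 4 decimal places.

From I_{1,1} = (4·I_{1,0} − I_{0,0})/3, solve for I_{1,0}:
4·I_{1,0} = 3·(-0.753333) + (-0.420000) = -2.679999
I_{1,0} = -0.670000

-0.6700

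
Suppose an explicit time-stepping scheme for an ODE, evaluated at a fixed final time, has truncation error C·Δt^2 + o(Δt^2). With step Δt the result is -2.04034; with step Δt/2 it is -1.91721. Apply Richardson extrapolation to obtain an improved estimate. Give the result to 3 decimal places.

-1.876

The leading error scales as Δt^2; refining by a factor of 2 reduces it by 2^2 = 4.
Extrapolated value = (4·A(Δt/2) − A(Δt)) / (4 − 1)
= (4·(-1.91721) − (-2.04034)) / 3
= -5.62850 / 3 = -1.87617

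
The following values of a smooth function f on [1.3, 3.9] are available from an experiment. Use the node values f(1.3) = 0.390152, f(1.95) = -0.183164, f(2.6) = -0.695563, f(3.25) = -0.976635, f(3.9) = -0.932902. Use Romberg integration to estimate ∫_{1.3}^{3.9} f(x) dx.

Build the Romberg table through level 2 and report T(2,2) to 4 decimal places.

-1.4231

T(0,0) (trapezoid, 1 panel, h=2.6000): -0.705575
T(1,0) (trapezoid, 2 panels, h=1.3000): -1.257019
T(2,0) (trapezoid, 4 panels, h=0.6500): -1.382379
T(1,1) = -1.257019 + (-1.257019 − (-0.705575))/3 = -1.440834
T(2,1) = -1.382379 + (-1.382379 − (-1.257019))/3 = -1.424166
T(2,2) = -1.424166 + (-1.424166 − (-1.440834))/15 = -1.423055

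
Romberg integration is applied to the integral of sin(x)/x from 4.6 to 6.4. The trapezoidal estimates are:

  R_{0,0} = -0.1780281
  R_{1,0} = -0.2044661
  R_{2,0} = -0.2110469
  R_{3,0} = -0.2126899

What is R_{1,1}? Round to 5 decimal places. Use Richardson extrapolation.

R_{1,1} = (4·(-0.2044661) − (-0.1780281)) / 3 = -0.2132788

-0.21328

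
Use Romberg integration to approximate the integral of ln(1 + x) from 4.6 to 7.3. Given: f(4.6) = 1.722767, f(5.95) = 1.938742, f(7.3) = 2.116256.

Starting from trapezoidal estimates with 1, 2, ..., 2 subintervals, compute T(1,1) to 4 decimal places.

T(0,0) (trapezoid, 1 panel, h=2.7000): 5.182681
T(1,0) (trapezoid, 2 panels, h=1.3500): 5.208642
T(1,1) = 5.208642 + (5.208642 − 5.182681)/3 = 5.217296

5.2173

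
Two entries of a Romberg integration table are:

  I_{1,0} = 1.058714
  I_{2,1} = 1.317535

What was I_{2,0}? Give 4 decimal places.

1.2528

From I_{2,1} = (4·I_{2,0} − I_{1,0})/3, solve for I_{2,0}:
4·I_{2,0} = 3·1.317535 + 1.058714 = 5.011319
I_{2,0} = 1.252830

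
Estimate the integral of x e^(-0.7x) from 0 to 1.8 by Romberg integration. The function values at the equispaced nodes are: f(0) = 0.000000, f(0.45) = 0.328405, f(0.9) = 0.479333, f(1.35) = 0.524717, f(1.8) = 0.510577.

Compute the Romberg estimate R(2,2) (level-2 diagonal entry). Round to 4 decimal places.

R(0,0) (trapezoid, 1 panel, h=1.8000): 0.459519
R(1,0) (trapezoid, 2 panels, h=0.9000): 0.661159
R(2,0) (trapezoid, 4 panels, h=0.4500): 0.714485
R(1,1) = 0.661159 + (0.661159 − 0.459519)/3 = 0.728372
R(2,1) = 0.714485 + (0.714485 − 0.661159)/3 = 0.732260
R(2,2) = 0.732260 + (0.732260 − 0.728372)/15 = 0.732519

0.7325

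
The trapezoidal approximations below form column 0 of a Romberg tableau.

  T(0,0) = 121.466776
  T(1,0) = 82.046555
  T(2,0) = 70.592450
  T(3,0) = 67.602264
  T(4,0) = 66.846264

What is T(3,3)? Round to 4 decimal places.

66.5937

Richardson extrapolation on the trapezoidal column (denominator 4−1=3):
T(1,1) = (4·82.046555 − 121.466776) / 3 = 68.906481
T(2,1) = (4·70.592450 − 82.046555) / 3 = 66.774415
T(3,1) = (4·67.602264 − 70.592450) / 3 = 66.605535
T(2,2) = (16·66.774415 − 68.906481) / 15 = 66.632277
T(3,2) = 66.605535 + (66.605535 − 66.774415)/15 = 66.594276
T(3,3) = 66.594276 + (66.594276 − 66.632277)/63 = 66.593673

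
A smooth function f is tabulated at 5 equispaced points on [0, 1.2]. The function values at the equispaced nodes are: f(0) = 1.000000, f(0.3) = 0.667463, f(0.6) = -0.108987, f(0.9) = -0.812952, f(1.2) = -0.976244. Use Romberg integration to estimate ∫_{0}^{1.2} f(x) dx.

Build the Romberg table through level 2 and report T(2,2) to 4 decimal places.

T(0,0) (trapezoid, 1 panel, h=1.2000): 0.014254
T(1,0) (trapezoid, 2 panels, h=0.6000): -0.058265
T(2,0) (trapezoid, 4 panels, h=0.3000): -0.072779
T(1,1) = -0.058265 + (-0.058265 − 0.014254)/3 = -0.082438
T(2,1) = -0.072779 + (-0.072779 − (-0.058265))/3 = -0.077617
T(2,2) = -0.077617 + (-0.077617 − (-0.082438))/15 = -0.077296

-0.0773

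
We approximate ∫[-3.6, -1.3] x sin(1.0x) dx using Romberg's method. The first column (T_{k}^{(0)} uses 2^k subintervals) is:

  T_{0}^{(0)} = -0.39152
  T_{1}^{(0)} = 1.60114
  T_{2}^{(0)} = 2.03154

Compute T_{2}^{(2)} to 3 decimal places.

2.169

T_{1}^{(1)} = (4·1.60114 − (-0.39152)) / 3 = 2.26536
T_{2}^{(1)} = 2.03154 + (2.03154 − 1.60114)/3 = 2.17501
T_{2}^{(2)} = 2.17501 + (2.17501 − 2.26536)/15 = 2.16899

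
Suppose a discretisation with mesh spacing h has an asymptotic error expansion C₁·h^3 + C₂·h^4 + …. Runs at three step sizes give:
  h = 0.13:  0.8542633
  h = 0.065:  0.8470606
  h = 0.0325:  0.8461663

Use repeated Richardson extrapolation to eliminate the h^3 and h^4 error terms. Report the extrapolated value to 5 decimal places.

0.84604

First eliminate the h^3 term (factor 2^3 = 8):
  B₁ = (8·0.8470606 − 0.8542633)/7 = 0.8460316
  B₂ = (8·0.8461663 − 0.8470606)/7 = 0.8460385
Then eliminate the h^4 term (factor 2^4 = 16):
  (16·0.8460385 − 0.8460316)/15 = 0.8460390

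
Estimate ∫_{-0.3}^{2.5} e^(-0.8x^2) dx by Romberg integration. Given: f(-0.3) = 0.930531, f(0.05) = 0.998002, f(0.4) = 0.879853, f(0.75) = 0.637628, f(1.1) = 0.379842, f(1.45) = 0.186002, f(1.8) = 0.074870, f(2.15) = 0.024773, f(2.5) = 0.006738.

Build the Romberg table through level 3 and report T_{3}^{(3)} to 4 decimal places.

T_{0}^{(0)} (trapezoid, 1 panel, h=2.8000): 1.312177
T_{1}^{(0)} (trapezoid, 2 panels, h=1.4000): 1.187867
T_{2}^{(0)} (trapezoid, 4 panels, h=0.7000): 1.262240
T_{3}^{(0)} (trapezoid, 8 panels, h=0.3500): 1.277362
T_{1}^{(1)} = 1.187867 + (1.187867 − 1.312177)/3 = 1.146430
T_{2}^{(1)} = 1.262240 + (1.262240 − 1.187867)/3 = 1.287031
T_{3}^{(1)} = 1.277362 + (1.277362 − 1.262240)/3 = 1.282403
T_{2}^{(2)} = 1.287031 + (1.287031 − 1.146430)/15 = 1.296404
T_{3}^{(2)} = 1.282403 + (1.282403 − 1.287031)/15 = 1.282094
T_{3}^{(3)} = 1.282094 + (1.282094 − 1.296404)/63 = 1.281867

1.2819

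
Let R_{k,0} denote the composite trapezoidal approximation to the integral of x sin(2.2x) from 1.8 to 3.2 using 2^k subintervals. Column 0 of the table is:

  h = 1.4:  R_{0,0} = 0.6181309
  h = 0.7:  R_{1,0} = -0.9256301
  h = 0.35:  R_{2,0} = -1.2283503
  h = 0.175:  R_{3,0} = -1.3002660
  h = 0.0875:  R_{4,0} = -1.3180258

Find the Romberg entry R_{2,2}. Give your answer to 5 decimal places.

Richardson extrapolation on the trapezoidal column (denominator 4−1=3):
R_{1,1} = -0.9256301 + (-0.9256301 − 0.6181309)/3 = -1.4402171
R_{2,1} = (4·(-1.2283503) − (-0.9256301)) / 3 = -1.3292570
R_{2,2} = -1.3292570 + (-1.3292570 − (-1.4402171))/15 = -1.3218597
(Column j=1 coincides with Simpson's rule on the same nodes.)

-1.32186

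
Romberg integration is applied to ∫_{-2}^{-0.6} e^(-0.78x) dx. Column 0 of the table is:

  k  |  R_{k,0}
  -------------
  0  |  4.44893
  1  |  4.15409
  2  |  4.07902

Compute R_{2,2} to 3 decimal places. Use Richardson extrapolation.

4.054

R_{1,1} = 4.15409 + (4.15409 − 4.44893)/3 = 4.05581
R_{2,1} = (4·4.07902 − 4.15409) / 3 = 4.05400
R_{2,2} = (16·4.05400 − 4.05581) / 15 = 4.05388
(Column j=1 coincides with Simpson's rule on the same nodes.)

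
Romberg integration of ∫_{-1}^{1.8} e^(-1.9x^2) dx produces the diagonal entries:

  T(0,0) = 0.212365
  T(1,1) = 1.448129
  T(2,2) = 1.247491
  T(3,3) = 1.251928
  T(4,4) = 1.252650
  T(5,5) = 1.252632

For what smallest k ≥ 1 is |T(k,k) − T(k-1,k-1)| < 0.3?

k = 2

|T(1,1) − T(0,0)| = 1.235764 ≥ 0.3
|T(2,2) − T(1,1)| = 0.200638 < 0.3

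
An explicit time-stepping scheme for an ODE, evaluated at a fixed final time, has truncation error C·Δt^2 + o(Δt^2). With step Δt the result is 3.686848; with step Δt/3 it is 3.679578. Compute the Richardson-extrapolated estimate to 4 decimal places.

The leading error scales as Δt^2; refining by a factor of 3 reduces it by 3^2 = 9.
Extrapolated value = (9·A(Δt/3) − A(Δt)) / (9 − 1)
= (9·3.679578 − 3.686848) / 8
= 29.429354 / 8 = 3.678669

3.6787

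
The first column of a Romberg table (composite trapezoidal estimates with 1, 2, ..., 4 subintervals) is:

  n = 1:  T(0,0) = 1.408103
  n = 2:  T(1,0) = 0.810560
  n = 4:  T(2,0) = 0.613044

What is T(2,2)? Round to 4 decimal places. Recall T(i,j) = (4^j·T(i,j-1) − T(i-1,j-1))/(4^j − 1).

Richardson extrapolation on the trapezoidal column (denominator 4−1=3):
T(1,1) = (4·0.810560 − 1.408103) / 3 = 0.611379
T(2,1) = (4·0.613044 − 0.810560) / 3 = 0.547205
T(2,2) = (16·0.547205 − 0.611379) / 15 = 0.542927

0.5429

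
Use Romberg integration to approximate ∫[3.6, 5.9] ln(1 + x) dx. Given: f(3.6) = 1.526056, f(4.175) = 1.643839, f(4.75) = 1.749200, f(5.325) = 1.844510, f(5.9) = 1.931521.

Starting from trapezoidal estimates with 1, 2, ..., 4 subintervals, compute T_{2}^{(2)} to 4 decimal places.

T_{0}^{(0)} (trapezoid, 1 panel, h=2.3000): 3.976214
T_{1}^{(0)} (trapezoid, 2 panels, h=1.1500): 3.999687
T_{2}^{(0)} (trapezoid, 4 panels, h=0.5750): 4.005644
T_{1}^{(1)} = 3.999687 + (3.999687 − 3.976214)/3 = 4.007511
T_{2}^{(1)} = 4.005644 + (4.005644 − 3.999687)/3 = 4.007630
T_{2}^{(2)} = 4.007630 + (4.007630 − 4.007511)/15 = 4.007638

4.0076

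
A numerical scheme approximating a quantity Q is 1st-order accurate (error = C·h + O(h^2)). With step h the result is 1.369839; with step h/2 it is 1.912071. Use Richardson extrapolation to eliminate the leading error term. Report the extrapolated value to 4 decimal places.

2.4543

The leading error scales as h; refining by a factor of 2 reduces it by 2^1 = 2.
Extrapolated value = (2·A(h/2) − A(h)) / (2 − 1)
= (2·1.912071 − 1.369839) / 1
= 2.454303 / 1 = 2.454303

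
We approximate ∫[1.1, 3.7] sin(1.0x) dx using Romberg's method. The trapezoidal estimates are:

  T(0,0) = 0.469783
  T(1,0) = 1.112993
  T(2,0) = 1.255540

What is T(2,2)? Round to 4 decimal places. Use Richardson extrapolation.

1.3014

Richardson extrapolation on the trapezoidal column (denominator 4−1=3):
T(1,1) = (4·1.112993 − 0.469783) / 3 = 1.327396
T(2,1) = (4·1.255540 − 1.112993) / 3 = 1.303056
T(2,2) = (16·1.303056 − 1.327396) / 15 = 1.301433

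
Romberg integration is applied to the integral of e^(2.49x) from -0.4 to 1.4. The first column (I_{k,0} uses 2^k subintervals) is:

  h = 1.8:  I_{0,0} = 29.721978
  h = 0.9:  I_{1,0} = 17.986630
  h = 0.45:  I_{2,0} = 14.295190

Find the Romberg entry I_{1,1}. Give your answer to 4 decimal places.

14.0748

Richardson extrapolation on the trapezoidal column (denominator 4−1=3):
I_{1,1} = (4·17.986630 − 29.721978) / 3 = 14.074847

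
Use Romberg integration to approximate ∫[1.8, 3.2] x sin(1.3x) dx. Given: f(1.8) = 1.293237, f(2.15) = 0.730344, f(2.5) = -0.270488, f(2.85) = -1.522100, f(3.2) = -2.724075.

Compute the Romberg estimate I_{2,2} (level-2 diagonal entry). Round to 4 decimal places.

-0.6004

I_{0,0} (trapezoid, 1 panel, h=1.4000): -1.001587
I_{1,0} (trapezoid, 2 panels, h=0.7000): -0.690135
I_{2,0} (trapezoid, 4 panels, h=0.3500): -0.622182
I_{1,1} = -0.690135 + (-0.690135 − (-1.001587))/3 = -0.586318
I_{2,1} = -0.622182 + (-0.622182 − (-0.690135))/3 = -0.599531
I_{2,2} = -0.599531 + (-0.599531 − (-0.586318))/15 = -0.600412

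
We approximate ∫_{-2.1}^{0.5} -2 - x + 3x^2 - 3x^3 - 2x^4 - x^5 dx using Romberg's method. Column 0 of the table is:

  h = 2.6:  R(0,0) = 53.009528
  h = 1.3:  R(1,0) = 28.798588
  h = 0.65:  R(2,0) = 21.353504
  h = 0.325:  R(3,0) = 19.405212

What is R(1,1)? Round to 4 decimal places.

20.7283

Richardson extrapolation on the trapezoidal column (denominator 4−1=3):
R(1,1) = (4·28.798588 − 53.009528) / 3 = 20.728275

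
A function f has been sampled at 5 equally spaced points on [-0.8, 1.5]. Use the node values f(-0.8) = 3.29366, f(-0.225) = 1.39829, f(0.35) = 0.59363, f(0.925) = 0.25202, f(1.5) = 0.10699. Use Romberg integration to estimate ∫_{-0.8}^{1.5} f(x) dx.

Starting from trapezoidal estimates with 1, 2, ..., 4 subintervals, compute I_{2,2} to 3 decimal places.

2.140

I_{0,0} (trapezoid, 1 panel, h=2.3000): 3.91075
I_{1,0} (trapezoid, 2 panels, h=1.1500): 2.63805
I_{2,0} (trapezoid, 4 panels, h=0.5750): 2.26795
I_{1,1} = 2.63805 + (2.63805 − 3.91075)/3 = 2.21382
I_{2,1} = 2.26795 + (2.26795 − 2.63805)/3 = 2.14458
I_{2,2} = 2.14458 + (2.14458 − 2.21382)/15 = 2.13996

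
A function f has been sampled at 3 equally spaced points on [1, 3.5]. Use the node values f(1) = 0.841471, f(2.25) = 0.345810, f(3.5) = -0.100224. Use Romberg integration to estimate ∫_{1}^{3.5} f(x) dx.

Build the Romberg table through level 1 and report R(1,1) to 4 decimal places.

0.8852

R(0,0) (trapezoid, 1 panel, h=2.5000): 0.926559
R(1,0) (trapezoid, 2 panels, h=1.2500): 0.895542
R(1,1) = 0.895542 + (0.895542 − 0.926559)/3 = 0.885203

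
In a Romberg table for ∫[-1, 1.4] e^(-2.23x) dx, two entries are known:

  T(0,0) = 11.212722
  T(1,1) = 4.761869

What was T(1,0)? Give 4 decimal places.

From T(1,1) = (4·T(1,0) − T(0,0))/3, solve for T(1,0):
4·T(1,0) = 3·4.761869 + 11.212722 = 25.498329
T(1,0) = 6.374582

6.3746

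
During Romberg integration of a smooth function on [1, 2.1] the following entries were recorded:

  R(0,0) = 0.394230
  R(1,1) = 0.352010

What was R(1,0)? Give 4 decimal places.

0.3626

From R(1,1) = (4·R(1,0) − R(0,0))/3, solve for R(1,0):
4·R(1,0) = 3·0.352010 + 0.394230 = 1.450260
R(1,0) = 0.362565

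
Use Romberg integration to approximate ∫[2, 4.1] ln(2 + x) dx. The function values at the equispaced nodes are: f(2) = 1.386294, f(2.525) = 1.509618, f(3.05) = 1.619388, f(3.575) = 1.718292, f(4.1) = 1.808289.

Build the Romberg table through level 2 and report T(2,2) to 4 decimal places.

3.3854

T(0,0) (trapezoid, 1 panel, h=2.1000): 3.354312
T(1,0) (trapezoid, 2 panels, h=1.0500): 3.377513
T(2,0) (trapezoid, 4 panels, h=0.5250): 3.383409
T(1,1) = 3.377513 + (3.377513 − 3.354312)/3 = 3.385247
T(2,1) = 3.383409 + (3.383409 − 3.377513)/3 = 3.385374
T(2,2) = 3.385374 + (3.385374 − 3.385247)/15 = 3.385382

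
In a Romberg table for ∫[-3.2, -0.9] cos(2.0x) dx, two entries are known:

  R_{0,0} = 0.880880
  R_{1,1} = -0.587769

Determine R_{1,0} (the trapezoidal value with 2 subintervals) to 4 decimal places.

-0.2206

From R_{1,1} = (4·R_{1,0} − R_{0,0})/3, solve for R_{1,0}:
4·R_{1,0} = 3·(-0.587769) + 0.880880 = -0.882427
R_{1,0} = -0.220607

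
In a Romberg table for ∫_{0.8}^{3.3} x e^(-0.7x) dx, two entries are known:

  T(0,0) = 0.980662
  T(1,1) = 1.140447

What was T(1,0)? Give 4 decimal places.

1.1005

From T(1,1) = (4·T(1,0) − T(0,0))/3, solve for T(1,0):
4·T(1,0) = 3·1.140447 + 0.980662 = 4.402003
T(1,0) = 1.100501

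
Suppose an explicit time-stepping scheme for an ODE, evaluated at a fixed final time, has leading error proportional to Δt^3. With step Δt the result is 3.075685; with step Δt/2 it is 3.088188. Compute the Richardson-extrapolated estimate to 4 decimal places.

3.0900

Extrapolated value = (8·A(Δt/2) − A(Δt)) / (8 − 1)
= (8·3.088188 − 3.075685) / 7
= 21.629819 / 7 = 3.089974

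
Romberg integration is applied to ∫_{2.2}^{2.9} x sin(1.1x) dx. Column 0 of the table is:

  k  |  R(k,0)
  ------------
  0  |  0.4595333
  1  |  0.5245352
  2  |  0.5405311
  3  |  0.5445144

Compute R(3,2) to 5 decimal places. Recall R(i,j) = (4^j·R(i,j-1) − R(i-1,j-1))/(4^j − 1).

R(2,1) = 0.5405311 + (0.5405311 − 0.5245352)/3 = 0.5458631
R(3,1) = 0.5445144 + (0.5445144 − 0.5405311)/3 = 0.5458422
R(3,2) = (16·0.5458422 − 0.5458631) / 15 = 0.5458408
(Column j=1 coincides with Simpson's rule on the same nodes.)

0.54584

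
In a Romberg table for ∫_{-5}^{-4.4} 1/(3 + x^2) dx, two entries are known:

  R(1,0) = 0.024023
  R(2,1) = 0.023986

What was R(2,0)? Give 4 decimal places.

0.0240

From R(2,1) = (4·R(2,0) − R(1,0))/3, solve for R(2,0):
4·R(2,0) = 3·0.023986 + 0.024023 = 0.095981
R(2,0) = 0.023995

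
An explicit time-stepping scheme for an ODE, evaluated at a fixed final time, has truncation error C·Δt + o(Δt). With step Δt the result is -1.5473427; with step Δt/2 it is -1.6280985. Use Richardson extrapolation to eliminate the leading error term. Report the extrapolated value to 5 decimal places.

-1.70885

The leading error scales as Δt; refining by a factor of 2 reduces it by 2^1 = 2.
Extrapolated value = (2·A(Δt/2) − A(Δt)) / (2 − 1)
= (2·(-1.6280985) − (-1.5473427)) / 1
= -1.7088543 / 1 = -1.7088543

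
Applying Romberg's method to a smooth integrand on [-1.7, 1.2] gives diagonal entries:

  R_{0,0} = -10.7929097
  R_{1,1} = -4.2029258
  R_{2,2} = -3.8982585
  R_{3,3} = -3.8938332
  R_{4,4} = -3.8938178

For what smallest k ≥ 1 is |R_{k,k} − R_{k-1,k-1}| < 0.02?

k = 3

|R_{1,1} − R_{0,0}| = 6.5899839 ≥ 0.02
|R_{2,2} − R_{1,1}| = 0.3046673 ≥ 0.02
|R_{3,3} − R_{2,2}| = 0.0044253 < 0.02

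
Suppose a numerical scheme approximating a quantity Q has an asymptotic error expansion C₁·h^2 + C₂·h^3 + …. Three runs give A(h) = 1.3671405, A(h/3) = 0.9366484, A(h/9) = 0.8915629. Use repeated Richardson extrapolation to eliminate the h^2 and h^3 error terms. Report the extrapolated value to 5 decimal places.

First eliminate the h^2 term (factor 3^2 = 9):
  B₁ = (9·0.9366484 − 1.3671405)/8 = 0.8828369
  B₂ = (9·0.8915629 − 0.9366484)/8 = 0.8859272
Then eliminate the h^3 term (factor 3^3 = 27):
  (27·0.8859272 − 0.8828369)/26 = 0.8860461

0.88605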